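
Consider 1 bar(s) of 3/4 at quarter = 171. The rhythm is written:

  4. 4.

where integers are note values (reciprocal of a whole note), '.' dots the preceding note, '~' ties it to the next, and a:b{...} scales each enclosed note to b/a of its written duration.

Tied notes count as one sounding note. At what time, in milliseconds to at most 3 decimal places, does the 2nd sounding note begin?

1. 0.0ms @ 0 + 526.316ms (3/2)
2. 526.316ms @ 3/2 + 526.316ms (3/2)

note 2 onset = 3/2b = 526.316ms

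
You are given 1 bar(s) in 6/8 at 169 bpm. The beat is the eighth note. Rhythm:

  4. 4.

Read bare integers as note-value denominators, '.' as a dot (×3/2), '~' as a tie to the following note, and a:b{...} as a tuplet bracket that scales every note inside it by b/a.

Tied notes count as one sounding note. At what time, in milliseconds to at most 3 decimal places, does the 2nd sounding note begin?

note 2 onset = 3b = 1065.089ms

1. 0.0ms @ 0 + 1065.089ms (3)
2. 1065.089ms @ 3 + 1065.089ms (3)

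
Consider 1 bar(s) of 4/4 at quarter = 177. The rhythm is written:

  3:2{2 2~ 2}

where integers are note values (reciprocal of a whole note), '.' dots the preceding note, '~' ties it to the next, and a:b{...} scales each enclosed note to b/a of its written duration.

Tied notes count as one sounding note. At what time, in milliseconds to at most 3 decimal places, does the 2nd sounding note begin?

1. 0.0ms @ 0 + 451.977ms (4/3)
2. 451.977ms @ 4/3 + 903.955ms (8/3)

note 2 onset = 4/3b = 451.977ms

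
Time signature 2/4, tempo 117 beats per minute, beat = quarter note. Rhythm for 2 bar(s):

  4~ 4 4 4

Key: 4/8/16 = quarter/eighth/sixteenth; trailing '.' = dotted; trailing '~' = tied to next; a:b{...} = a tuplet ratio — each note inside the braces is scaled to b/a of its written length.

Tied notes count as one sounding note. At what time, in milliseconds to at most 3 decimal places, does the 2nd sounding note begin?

note 2 onset = 2b = 1025.641ms

1. 0.0ms @ 0 + 1025.641ms (2)
2. 1025.641ms @ 2 + 512.821ms (1)
3. 1538.462ms @ 3 + 512.821ms (1)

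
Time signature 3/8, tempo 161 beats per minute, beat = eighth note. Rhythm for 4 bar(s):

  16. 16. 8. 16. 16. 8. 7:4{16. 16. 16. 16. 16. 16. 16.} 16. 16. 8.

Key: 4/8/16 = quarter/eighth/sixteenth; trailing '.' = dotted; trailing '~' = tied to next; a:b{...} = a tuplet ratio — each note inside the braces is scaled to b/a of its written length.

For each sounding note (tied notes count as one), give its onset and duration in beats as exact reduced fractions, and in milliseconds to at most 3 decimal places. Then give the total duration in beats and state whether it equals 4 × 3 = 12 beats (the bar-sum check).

1) 0.0ms=0b +279.503ms=3/4b
2) 279.503ms=3/4b +279.503ms=3/4b
3) 559.006ms=3/2b +559.006ms=3/2b
4) 1118.012ms=3b +279.503ms=3/4b
5) 1397.516ms=15/4b +279.503ms=3/4b
6) 1677.019ms=9/2b +559.006ms=3/2b
7) 2236.025ms=6b +159.716ms=3/7b
8) 2395.741ms=45/7b +159.716ms=3/7b
9) 2555.457ms=48/7b +159.716ms=3/7b
10) 2715.173ms=51/7b +159.716ms=3/7b
11) 2874.889ms=54/7b +159.716ms=3/7b
12) 3034.605ms=57/7b +159.716ms=3/7b
13) 3194.321ms=60/7b +159.716ms=3/7b
14) 3354.037ms=9b +279.503ms=3/4b
15) 3633.54ms=39/4b +279.503ms=3/4b
16) 3913.043ms=21/2b +559.006ms=3/2b
Σ=12b of 12 (161bpm 3/8) — PASS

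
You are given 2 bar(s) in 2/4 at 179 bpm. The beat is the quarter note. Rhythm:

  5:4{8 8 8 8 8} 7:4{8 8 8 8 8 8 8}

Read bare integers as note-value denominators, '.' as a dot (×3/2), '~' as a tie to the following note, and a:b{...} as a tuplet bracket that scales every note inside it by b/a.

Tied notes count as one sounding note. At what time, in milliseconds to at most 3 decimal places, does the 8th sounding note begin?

1. 0.0ms @ 0 + 134.078ms (2/5)
2. 134.078ms @ 2/5 + 134.078ms (2/5)
3. 268.156ms @ 4/5 + 134.078ms (2/5)
4. 402.235ms @ 6/5 + 134.078ms (2/5)
5. 536.313ms @ 8/5 + 134.078ms (2/5)
6. 670.391ms @ 2 + 95.77ms (2/7)
7. 766.161ms @ 16/7 + 95.77ms (2/7)
8. 861.931ms @ 18/7 + 95.77ms (2/7)
9. 957.702ms @ 20/7 + 95.77ms (2/7)
10. 1053.472ms @ 22/7 + 95.77ms (2/7)
11. 1149.242ms @ 24/7 + 95.77ms (2/7)
12. 1245.012ms @ 26/7 + 95.77ms (2/7)

note 8 onset = 18/7b = 861.931ms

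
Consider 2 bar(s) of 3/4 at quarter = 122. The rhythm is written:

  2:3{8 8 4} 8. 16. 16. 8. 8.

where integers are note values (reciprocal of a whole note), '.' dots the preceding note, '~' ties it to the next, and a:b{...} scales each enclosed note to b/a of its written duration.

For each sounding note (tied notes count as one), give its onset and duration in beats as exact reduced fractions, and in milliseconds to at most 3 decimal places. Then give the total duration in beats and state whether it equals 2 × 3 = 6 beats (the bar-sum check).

1) 0.0ms=0b +368.852ms=3/4b
2) 368.852ms=3/4b +368.852ms=3/4b
3) 737.705ms=3/2b +737.705ms=3/2b
4) 1475.41ms=3b +368.852ms=3/4b
5) 1844.262ms=15/4b +184.426ms=3/8b
6) 2028.689ms=33/8b +184.426ms=3/8b
7) 2213.115ms=9/2b +368.852ms=3/4b
8) 2581.967ms=21/4b +368.852ms=3/4b
Σ=6b of 6 (122bpm 3/4) — PASS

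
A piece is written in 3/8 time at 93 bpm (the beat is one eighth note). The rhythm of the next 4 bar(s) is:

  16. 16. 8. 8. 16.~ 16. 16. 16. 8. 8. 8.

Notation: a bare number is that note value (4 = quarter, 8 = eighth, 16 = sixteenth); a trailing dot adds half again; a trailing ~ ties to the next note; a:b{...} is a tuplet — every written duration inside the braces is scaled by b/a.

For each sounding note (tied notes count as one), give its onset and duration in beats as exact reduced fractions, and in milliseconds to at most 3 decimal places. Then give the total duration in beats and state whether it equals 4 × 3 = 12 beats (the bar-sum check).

1) 0.0ms=0b +483.871ms=3/4b
2) 483.871ms=3/4b +483.871ms=3/4b
3) 967.742ms=3/2b +967.742ms=3/2b
4) 1935.484ms=3b +967.742ms=3/2b
5) 2903.226ms=9/2b +967.742ms=3/2b
6) 3870.968ms=6b +483.871ms=3/4b
7) 4354.839ms=27/4b +483.871ms=3/4b
8) 4838.71ms=15/2b +967.742ms=3/2b
9) 5806.452ms=9b +967.742ms=3/2b
10) 6774.194ms=21/2b +967.742ms=3/2b
Σ=12b of 12 (93bpm 3/8) — PASS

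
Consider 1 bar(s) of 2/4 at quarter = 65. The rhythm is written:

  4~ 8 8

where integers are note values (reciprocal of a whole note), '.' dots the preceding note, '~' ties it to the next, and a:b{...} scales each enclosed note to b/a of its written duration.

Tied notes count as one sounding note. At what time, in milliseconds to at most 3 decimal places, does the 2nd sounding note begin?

1. 0.0ms @ 0 + 1384.615ms (3/2)
2. 1384.615ms @ 3/2 + 461.538ms (1/2)

note 2 onset = 3/2b = 1384.615ms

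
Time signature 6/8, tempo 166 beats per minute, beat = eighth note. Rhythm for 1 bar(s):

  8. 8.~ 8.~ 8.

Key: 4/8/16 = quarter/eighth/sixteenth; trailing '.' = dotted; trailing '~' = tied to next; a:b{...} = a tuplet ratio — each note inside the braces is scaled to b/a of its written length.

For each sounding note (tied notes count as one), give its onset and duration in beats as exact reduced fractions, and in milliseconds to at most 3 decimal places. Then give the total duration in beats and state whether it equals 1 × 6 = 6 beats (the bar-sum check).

1) 0.0ms=0b +542.169ms=3/2b
2) 542.169ms=3/2b +1626.506ms=9/2b
Σ=6b of 6 (166bpm 6/8) — PASS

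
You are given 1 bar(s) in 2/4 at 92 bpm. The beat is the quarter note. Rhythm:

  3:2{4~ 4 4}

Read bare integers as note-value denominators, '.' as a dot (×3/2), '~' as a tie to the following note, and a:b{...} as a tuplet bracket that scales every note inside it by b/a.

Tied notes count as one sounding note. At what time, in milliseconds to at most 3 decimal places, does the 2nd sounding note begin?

1. 0.0ms @ 0 + 869.565ms (4/3)
2. 869.565ms @ 4/3 + 434.783ms (2/3)

note 2 onset = 4/3b = 869.565ms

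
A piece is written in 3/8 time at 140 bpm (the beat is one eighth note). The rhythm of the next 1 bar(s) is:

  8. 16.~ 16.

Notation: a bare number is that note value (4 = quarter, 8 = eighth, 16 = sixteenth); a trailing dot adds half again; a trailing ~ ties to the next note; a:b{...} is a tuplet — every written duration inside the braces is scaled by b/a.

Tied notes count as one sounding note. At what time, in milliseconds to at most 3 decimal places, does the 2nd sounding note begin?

note 2 onset = 3/2b = 642.857ms

1. 0.0ms @ 0 + 642.857ms (3/2)
2. 642.857ms @ 3/2 + 642.857ms (3/2)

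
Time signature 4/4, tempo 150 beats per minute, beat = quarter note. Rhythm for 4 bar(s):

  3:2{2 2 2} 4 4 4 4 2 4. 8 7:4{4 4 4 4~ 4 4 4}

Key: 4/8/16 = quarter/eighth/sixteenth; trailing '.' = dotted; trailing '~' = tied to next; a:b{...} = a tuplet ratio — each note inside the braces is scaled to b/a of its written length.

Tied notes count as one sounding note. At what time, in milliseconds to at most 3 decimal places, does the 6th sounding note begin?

1. 0.0ms @ 0 + 533.333ms (4/3)
2. 533.333ms @ 4/3 + 533.333ms (4/3)
3. 1066.667ms @ 8/3 + 533.333ms (4/3)
4. 1600.0ms @ 4 + 400.0ms (1)
5. 2000.0ms @ 5 + 400.0ms (1)
6. 2400.0ms @ 6 + 400.0ms (1)
7. 2800.0ms @ 7 + 400.0ms (1)
8. 3200.0ms @ 8 + 800.0ms (2)
9. 4000.0ms @ 10 + 600.0ms (3/2)
10. 4600.0ms @ 23/2 + 200.0ms (1/2)
11. 4800.0ms @ 12 + 228.571ms (4/7)
12. 5028.571ms @ 88/7 + 228.571ms (4/7)
13. 5257.143ms @ 92/7 + 228.571ms (4/7)
14. 5485.714ms @ 96/7 + 457.143ms (8/7)
15. 5942.857ms @ 104/7 + 228.571ms (4/7)
16. 6171.429ms @ 108/7 + 228.571ms (4/7)

note 6 onset = 6b = 2400.0ms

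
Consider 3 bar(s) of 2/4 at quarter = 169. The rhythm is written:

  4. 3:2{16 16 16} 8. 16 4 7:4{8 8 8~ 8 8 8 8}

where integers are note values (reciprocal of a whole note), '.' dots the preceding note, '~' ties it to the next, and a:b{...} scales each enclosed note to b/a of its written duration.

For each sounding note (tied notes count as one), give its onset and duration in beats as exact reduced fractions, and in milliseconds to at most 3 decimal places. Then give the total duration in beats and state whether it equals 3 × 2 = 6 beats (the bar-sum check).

1) 0.0ms=0b +532.544ms=3/2b
2) 532.544ms=3/2b +59.172ms=1/6b
3) 591.716ms=5/3b +59.172ms=1/6b
4) 650.888ms=11/6b +59.172ms=1/6b
5) 710.059ms=2b +266.272ms=3/4b
6) 976.331ms=11/4b +88.757ms=1/4b
7) 1065.089ms=3b +355.03ms=1b
8) 1420.118ms=4b +101.437ms=2/7b
9) 1521.555ms=30/7b +101.437ms=2/7b
10) 1622.992ms=32/7b +202.874ms=4/7b
11) 1825.866ms=36/7b +101.437ms=2/7b
12) 1927.303ms=38/7b +101.437ms=2/7b
13) 2028.74ms=40/7b +101.437ms=2/7b
Σ=6b of 6 (169bpm 2/4) — PASS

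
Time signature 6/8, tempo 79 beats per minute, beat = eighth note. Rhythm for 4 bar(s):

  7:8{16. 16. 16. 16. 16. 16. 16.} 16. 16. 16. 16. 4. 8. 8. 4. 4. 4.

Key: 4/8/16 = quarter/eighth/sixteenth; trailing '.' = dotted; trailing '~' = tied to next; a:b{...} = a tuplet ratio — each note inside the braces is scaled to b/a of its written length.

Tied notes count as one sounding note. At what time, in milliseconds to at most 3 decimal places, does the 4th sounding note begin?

1. 0.0ms @ 0 + 650.995ms (6/7)
2. 650.995ms @ 6/7 + 650.995ms (6/7)
3. 1301.989ms @ 12/7 + 650.995ms (6/7)
4. 1952.984ms @ 18/7 + 650.995ms (6/7)
5. 2603.978ms @ 24/7 + 650.995ms (6/7)
6. 3254.973ms @ 30/7 + 650.995ms (6/7)
7. 3905.967ms @ 36/7 + 650.995ms (6/7)
8. 4556.962ms @ 6 + 569.62ms (3/4)
9. 5126.582ms @ 27/4 + 569.62ms (3/4)
10. 5696.203ms @ 15/2 + 569.62ms (3/4)
11. 6265.823ms @ 33/4 + 569.62ms (3/4)
12. 6835.443ms @ 9 + 2278.481ms (3)
13. 9113.924ms @ 12 + 1139.241ms (3/2)
14. 10253.165ms @ 27/2 + 1139.241ms (3/2)
15. 11392.405ms @ 15 + 2278.481ms (3)
16. 13670.886ms @ 18 + 2278.481ms (3)
17. 15949.367ms @ 21 + 2278.481ms (3)

note 4 onset = 18/7b = 1952.984ms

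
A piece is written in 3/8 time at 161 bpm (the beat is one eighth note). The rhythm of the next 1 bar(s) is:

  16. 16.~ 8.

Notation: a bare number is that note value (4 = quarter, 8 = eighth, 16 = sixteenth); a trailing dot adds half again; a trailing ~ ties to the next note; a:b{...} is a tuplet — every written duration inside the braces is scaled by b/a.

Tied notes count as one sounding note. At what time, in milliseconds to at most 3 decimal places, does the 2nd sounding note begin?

note 2 onset = 3/4b = 279.503ms

1. 0.0ms @ 0 + 279.503ms (3/4)
2. 279.503ms @ 3/4 + 838.509ms (9/4)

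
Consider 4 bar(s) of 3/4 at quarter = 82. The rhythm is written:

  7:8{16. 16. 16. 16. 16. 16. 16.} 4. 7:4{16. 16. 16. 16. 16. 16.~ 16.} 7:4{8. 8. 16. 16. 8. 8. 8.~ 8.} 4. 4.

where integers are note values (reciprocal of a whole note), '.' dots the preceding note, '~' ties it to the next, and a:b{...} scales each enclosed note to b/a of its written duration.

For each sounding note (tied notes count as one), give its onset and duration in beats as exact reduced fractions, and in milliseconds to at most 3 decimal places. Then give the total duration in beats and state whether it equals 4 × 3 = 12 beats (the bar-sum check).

1) 0.0ms=0b +313.589ms=3/7b
2) 313.589ms=3/7b +313.589ms=3/7b
3) 627.178ms=6/7b +313.589ms=3/7b
4) 940.767ms=9/7b +313.589ms=3/7b
5) 1254.355ms=12/7b +313.589ms=3/7b
6) 1567.944ms=15/7b +313.589ms=3/7b
7) 1881.533ms=18/7b +313.589ms=3/7b
8) 2195.122ms=3b +1097.561ms=3/2b
9) 3292.683ms=9/2b +156.794ms=3/14b
10) 3449.477ms=33/7b +156.794ms=3/14b
11) 3606.272ms=69/14b +156.794ms=3/14b
12) 3763.066ms=36/7b +156.794ms=3/14b
13) 3919.861ms=75/14b +156.794ms=3/14b
14) 4076.655ms=39/7b +313.589ms=3/7b
15) 4390.244ms=6b +313.589ms=3/7b
16) 4703.833ms=45/7b +313.589ms=3/7b
17) 5017.422ms=48/7b +156.794ms=3/14b
18) 5174.216ms=99/14b +156.794ms=3/14b
19) 5331.01ms=51/7b +313.589ms=3/7b
20) 5644.599ms=54/7b +313.589ms=3/7b
21) 5958.188ms=57/7b +627.178ms=6/7b
22) 6585.366ms=9b +1097.561ms=3/2b
23) 7682.927ms=21/2b +1097.561ms=3/2b
Σ=12b of 12 (82bpm 3/4) — PASS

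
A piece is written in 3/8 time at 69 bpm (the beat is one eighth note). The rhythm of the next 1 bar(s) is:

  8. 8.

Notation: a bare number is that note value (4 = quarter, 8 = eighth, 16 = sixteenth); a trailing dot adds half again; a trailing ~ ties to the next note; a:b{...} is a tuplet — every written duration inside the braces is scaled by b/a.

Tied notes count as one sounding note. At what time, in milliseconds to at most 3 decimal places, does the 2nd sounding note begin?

note 2 onset = 3/2b = 1304.348ms

1. 0.0ms @ 0 + 1304.348ms (3/2)
2. 1304.348ms @ 3/2 + 1304.348ms (3/2)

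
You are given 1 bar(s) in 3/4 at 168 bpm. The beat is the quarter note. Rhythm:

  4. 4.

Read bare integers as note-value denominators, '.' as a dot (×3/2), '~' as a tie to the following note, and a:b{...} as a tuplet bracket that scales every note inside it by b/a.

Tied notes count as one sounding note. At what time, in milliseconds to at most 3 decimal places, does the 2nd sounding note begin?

note 2 onset = 3/2b = 535.714ms

1. 0.0ms @ 0 + 535.714ms (3/2)
2. 535.714ms @ 3/2 + 535.714ms (3/2)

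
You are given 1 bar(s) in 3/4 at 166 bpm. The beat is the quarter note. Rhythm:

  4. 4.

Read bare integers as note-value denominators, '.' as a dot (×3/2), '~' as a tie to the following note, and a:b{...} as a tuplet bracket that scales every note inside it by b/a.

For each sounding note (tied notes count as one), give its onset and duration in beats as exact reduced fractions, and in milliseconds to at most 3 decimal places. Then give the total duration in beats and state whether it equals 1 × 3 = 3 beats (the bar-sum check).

1) 0.0ms=0b +542.169ms=3/2b
2) 542.169ms=3/2b +542.169ms=3/2b
Σ=3b of 3 (166bpm 3/4) — PASS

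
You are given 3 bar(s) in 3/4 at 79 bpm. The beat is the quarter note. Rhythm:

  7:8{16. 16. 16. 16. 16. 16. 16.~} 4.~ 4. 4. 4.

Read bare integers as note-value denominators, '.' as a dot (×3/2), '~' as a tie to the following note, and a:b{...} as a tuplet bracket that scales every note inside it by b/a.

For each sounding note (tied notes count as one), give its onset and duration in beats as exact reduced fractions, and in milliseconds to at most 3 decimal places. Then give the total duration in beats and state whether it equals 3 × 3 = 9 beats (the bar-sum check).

1) 0.0ms=0b +325.497ms=3/7b
2) 325.497ms=3/7b +325.497ms=3/7b
3) 650.995ms=6/7b +325.497ms=3/7b
4) 976.492ms=9/7b +325.497ms=3/7b
5) 1301.989ms=12/7b +325.497ms=3/7b
6) 1627.486ms=15/7b +325.497ms=3/7b
7) 1952.984ms=18/7b +2603.978ms=24/7b
8) 4556.962ms=6b +1139.241ms=3/2b
9) 5696.203ms=15/2b +1139.241ms=3/2b
Σ=9b of 9 (79bpm 3/4) — PASS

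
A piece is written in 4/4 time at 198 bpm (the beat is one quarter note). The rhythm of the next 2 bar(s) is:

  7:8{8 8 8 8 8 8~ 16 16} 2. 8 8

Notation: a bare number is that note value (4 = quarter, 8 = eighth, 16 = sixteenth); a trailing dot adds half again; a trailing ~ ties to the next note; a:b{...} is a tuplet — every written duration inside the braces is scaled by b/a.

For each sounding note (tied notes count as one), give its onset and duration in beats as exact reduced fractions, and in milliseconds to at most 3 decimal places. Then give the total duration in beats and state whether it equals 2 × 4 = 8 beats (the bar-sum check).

1) 0.0ms=0b +173.16ms=4/7b
2) 173.16ms=4/7b +173.16ms=4/7b
3) 346.32ms=8/7b +173.16ms=4/7b
4) 519.481ms=12/7b +173.16ms=4/7b
5) 692.641ms=16/7b +173.16ms=4/7b
6) 865.801ms=20/7b +259.74ms=6/7b
7) 1125.541ms=26/7b +86.58ms=2/7b
8) 1212.121ms=4b +909.091ms=3b
9) 2121.212ms=7b +151.515ms=1/2b
10) 2272.727ms=15/2b +151.515ms=1/2b
Σ=8b of 8 (198bpm 4/4) — PASS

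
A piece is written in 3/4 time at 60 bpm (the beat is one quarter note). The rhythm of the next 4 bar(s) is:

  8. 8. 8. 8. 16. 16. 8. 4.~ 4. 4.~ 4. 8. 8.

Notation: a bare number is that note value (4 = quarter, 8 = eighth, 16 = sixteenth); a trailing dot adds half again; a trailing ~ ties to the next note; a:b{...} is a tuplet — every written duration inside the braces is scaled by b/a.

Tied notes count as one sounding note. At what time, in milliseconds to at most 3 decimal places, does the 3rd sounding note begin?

1. 0.0ms @ 0 + 750.0ms (3/4)
2. 750.0ms @ 3/4 + 750.0ms (3/4)
3. 1500.0ms @ 3/2 + 750.0ms (3/4)
4. 2250.0ms @ 9/4 + 750.0ms (3/4)
5. 3000.0ms @ 3 + 375.0ms (3/8)
6. 3375.0ms @ 27/8 + 375.0ms (3/8)
7. 3750.0ms @ 15/4 + 750.0ms (3/4)
8. 4500.0ms @ 9/2 + 3000.0ms (3)
9. 7500.0ms @ 15/2 + 3000.0ms (3)
10. 10500.0ms @ 21/2 + 750.0ms (3/4)
11. 11250.0ms @ 45/4 + 750.0ms (3/4)

note 3 onset = 3/2b = 1500.0ms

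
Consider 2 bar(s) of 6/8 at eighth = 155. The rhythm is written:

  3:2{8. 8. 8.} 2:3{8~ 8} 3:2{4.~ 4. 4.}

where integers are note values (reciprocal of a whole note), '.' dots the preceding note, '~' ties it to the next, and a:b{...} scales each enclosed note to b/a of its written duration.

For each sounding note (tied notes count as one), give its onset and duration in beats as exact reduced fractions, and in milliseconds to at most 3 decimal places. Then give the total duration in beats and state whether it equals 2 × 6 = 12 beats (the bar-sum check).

1) 0.0ms=0b +387.097ms=1b
2) 387.097ms=1b +387.097ms=1b
3) 774.194ms=2b +387.097ms=1b
4) 1161.29ms=3b +1161.29ms=3b
5) 2322.581ms=6b +1548.387ms=4b
6) 3870.968ms=10b +774.194ms=2b
Σ=12b of 12 (155bpm 6/8) — PASS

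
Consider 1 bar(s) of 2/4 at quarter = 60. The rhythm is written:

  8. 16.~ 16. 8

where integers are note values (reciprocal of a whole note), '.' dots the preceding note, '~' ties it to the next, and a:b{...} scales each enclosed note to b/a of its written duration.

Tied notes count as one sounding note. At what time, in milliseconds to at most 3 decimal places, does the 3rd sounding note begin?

note 3 onset = 3/2b = 1500.0ms

1. 0.0ms @ 0 + 750.0ms (3/4)
2. 750.0ms @ 3/4 + 750.0ms (3/4)
3. 1500.0ms @ 3/2 + 500.0ms (1/2)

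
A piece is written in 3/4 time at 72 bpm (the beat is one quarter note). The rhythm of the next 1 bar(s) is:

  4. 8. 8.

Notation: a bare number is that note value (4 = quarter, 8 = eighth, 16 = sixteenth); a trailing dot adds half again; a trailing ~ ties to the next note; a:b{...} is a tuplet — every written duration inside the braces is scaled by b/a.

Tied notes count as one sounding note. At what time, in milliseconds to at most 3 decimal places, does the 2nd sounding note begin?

1. 0.0ms @ 0 + 1250.0ms (3/2)
2. 1250.0ms @ 3/2 + 625.0ms (3/4)
3. 1875.0ms @ 9/4 + 625.0ms (3/4)

note 2 onset = 3/2b = 1250.0ms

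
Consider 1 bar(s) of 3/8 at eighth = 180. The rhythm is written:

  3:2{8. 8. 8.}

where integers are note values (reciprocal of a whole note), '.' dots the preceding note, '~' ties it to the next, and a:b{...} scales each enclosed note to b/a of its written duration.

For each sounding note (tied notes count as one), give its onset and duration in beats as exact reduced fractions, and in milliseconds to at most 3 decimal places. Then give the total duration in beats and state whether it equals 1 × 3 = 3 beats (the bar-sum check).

1) 0.0ms=0b +333.333ms=1b
2) 333.333ms=1b +333.333ms=1b
3) 666.667ms=2b +333.333ms=1b
Σ=3b of 3 (180bpm 3/8) — PASS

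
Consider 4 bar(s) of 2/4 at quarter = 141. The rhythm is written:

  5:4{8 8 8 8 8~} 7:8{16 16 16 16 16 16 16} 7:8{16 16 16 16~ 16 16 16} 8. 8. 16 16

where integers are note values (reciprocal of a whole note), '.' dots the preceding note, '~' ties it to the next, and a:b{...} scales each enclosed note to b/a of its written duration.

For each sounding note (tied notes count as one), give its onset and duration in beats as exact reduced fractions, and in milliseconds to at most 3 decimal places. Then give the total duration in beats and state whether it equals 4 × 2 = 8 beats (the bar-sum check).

1) 0.0ms=0b +170.213ms=2/5b
2) 170.213ms=2/5b +170.213ms=2/5b
3) 340.426ms=4/5b +170.213ms=2/5b
4) 510.638ms=6/5b +170.213ms=2/5b
5) 680.851ms=8/5b +291.793ms=24/35b
6) 972.644ms=16/7b +121.581ms=2/7b
7) 1094.225ms=18/7b +121.581ms=2/7b
8) 1215.805ms=20/7b +121.581ms=2/7b
9) 1337.386ms=22/7b +121.581ms=2/7b
10) 1458.967ms=24/7b +121.581ms=2/7b
11) 1580.547ms=26/7b +121.581ms=2/7b
12) 1702.128ms=4b +121.581ms=2/7b
13) 1823.708ms=30/7b +121.581ms=2/7b
14) 1945.289ms=32/7b +121.581ms=2/7b
15) 2066.869ms=34/7b +243.161ms=4/7b
16) 2310.03ms=38/7b +121.581ms=2/7b
17) 2431.611ms=40/7b +121.581ms=2/7b
18) 2553.191ms=6b +319.149ms=3/4b
19) 2872.34ms=27/4b +319.149ms=3/4b
20) 3191.489ms=15/2b +106.383ms=1/4b
21) 3297.872ms=31/4b +106.383ms=1/4b
Σ=8b of 8 (141bpm 2/4) — PASS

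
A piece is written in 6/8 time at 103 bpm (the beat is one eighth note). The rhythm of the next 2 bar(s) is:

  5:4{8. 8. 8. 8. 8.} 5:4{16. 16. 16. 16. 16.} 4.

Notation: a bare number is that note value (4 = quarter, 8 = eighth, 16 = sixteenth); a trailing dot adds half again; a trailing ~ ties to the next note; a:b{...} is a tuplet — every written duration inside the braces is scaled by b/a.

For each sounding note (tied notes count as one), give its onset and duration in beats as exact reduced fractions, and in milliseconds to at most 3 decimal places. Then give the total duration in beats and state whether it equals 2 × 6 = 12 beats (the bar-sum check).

1) 0.0ms=0b +699.029ms=6/5b
2) 699.029ms=6/5b +699.029ms=6/5b
3) 1398.058ms=12/5b +699.029ms=6/5b
4) 2097.087ms=18/5b +699.029ms=6/5b
5) 2796.117ms=24/5b +699.029ms=6/5b
6) 3495.146ms=6b +349.515ms=3/5b
7) 3844.66ms=33/5b +349.515ms=3/5b
8) 4194.175ms=36/5b +349.515ms=3/5b
9) 4543.689ms=39/5b +349.515ms=3/5b
10) 4893.204ms=42/5b +349.515ms=3/5b
11) 5242.718ms=9b +1747.573ms=3b
Σ=12b of 12 (103bpm 6/8) — PASS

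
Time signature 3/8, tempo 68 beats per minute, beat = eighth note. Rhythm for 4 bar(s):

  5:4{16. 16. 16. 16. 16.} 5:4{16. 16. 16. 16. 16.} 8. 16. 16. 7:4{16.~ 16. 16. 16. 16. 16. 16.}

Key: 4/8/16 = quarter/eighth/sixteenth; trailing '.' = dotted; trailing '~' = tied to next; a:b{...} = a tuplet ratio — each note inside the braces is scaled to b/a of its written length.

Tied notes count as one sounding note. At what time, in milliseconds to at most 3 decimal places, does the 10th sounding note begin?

1. 0.0ms @ 0 + 529.412ms (3/5)
2. 529.412ms @ 3/5 + 529.412ms (3/5)
3. 1058.824ms @ 6/5 + 529.412ms (3/5)
4. 1588.235ms @ 9/5 + 529.412ms (3/5)
5. 2117.647ms @ 12/5 + 529.412ms (3/5)
6. 2647.059ms @ 3 + 529.412ms (3/5)
7. 3176.471ms @ 18/5 + 529.412ms (3/5)
8. 3705.882ms @ 21/5 + 529.412ms (3/5)
9. 4235.294ms @ 24/5 + 529.412ms (3/5)
10. 4764.706ms @ 27/5 + 529.412ms (3/5)
11. 5294.118ms @ 6 + 1323.529ms (3/2)
12. 6617.647ms @ 15/2 + 661.765ms (3/4)
13. 7279.412ms @ 33/4 + 661.765ms (3/4)
14. 7941.176ms @ 9 + 756.303ms (6/7)
15. 8697.479ms @ 69/7 + 378.151ms (3/7)
16. 9075.63ms @ 72/7 + 378.151ms (3/7)
17. 9453.782ms @ 75/7 + 378.151ms (3/7)
18. 9831.933ms @ 78/7 + 378.151ms (3/7)
19. 10210.084ms @ 81/7 + 378.151ms (3/7)

note 10 onset = 27/5b = 4764.706ms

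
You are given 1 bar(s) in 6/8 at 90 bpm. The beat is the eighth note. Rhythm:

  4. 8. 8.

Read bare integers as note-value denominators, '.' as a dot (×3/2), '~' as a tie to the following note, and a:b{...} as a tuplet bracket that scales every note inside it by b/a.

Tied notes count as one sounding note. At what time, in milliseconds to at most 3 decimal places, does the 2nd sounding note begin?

note 2 onset = 3b = 2000.0ms

1. 0.0ms @ 0 + 2000.0ms (3)
2. 2000.0ms @ 3 + 1000.0ms (3/2)
3. 3000.0ms @ 9/2 + 1000.0ms (3/2)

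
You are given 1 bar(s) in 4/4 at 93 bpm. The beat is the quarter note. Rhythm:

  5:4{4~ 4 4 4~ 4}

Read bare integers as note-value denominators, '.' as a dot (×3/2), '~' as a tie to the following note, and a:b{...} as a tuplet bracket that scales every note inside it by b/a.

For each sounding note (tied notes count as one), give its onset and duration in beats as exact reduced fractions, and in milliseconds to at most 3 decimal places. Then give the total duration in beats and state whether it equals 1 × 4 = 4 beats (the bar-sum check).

1) 0.0ms=0b +1032.258ms=8/5b
2) 1032.258ms=8/5b +516.129ms=4/5b
3) 1548.387ms=12/5b +1032.258ms=8/5b
Σ=4b of 4 (93bpm 4/4) — PASS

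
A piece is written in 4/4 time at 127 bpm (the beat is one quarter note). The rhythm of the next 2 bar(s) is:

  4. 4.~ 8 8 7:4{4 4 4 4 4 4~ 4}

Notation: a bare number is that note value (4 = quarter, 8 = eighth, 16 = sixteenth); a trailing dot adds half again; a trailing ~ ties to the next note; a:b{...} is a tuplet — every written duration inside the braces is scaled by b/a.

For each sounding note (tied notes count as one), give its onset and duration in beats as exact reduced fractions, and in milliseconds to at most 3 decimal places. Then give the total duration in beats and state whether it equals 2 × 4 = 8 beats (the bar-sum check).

1) 0.0ms=0b +708.661ms=3/2b
2) 708.661ms=3/2b +944.882ms=2b
3) 1653.543ms=7/2b +236.22ms=1/2b
4) 1889.764ms=4b +269.966ms=4/7b
5) 2159.73ms=32/7b +269.966ms=4/7b
6) 2429.696ms=36/7b +269.966ms=4/7b
7) 2699.663ms=40/7b +269.966ms=4/7b
8) 2969.629ms=44/7b +269.966ms=4/7b
9) 3239.595ms=48/7b +539.933ms=8/7b
Σ=8b of 8 (127bpm 4/4) — PASS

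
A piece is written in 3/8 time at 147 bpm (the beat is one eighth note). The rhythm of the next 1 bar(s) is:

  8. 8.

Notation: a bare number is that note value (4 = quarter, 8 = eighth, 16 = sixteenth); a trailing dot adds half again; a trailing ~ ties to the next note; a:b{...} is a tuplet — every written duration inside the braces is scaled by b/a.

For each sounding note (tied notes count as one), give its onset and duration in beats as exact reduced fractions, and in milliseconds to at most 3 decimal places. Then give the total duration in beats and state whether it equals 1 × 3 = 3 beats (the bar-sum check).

1) 0.0ms=0b +612.245ms=3/2b
2) 612.245ms=3/2b +612.245ms=3/2b
Σ=3b of 3 (147bpm 3/8) — PASS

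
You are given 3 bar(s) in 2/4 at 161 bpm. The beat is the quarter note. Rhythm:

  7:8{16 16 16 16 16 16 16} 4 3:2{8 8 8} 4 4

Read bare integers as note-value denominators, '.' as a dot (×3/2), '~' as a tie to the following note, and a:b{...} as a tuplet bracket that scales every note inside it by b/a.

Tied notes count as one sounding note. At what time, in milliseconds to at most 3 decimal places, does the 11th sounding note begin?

1. 0.0ms @ 0 + 106.477ms (2/7)
2. 106.477ms @ 2/7 + 106.477ms (2/7)
3. 212.955ms @ 4/7 + 106.477ms (2/7)
4. 319.432ms @ 6/7 + 106.477ms (2/7)
5. 425.909ms @ 8/7 + 106.477ms (2/7)
6. 532.387ms @ 10/7 + 106.477ms (2/7)
7. 638.864ms @ 12/7 + 106.477ms (2/7)
8. 745.342ms @ 2 + 372.671ms (1)
9. 1118.012ms @ 3 + 124.224ms (1/3)
10. 1242.236ms @ 10/3 + 124.224ms (1/3)
11. 1366.46ms @ 11/3 + 124.224ms (1/3)
12. 1490.683ms @ 4 + 372.671ms (1)
13. 1863.354ms @ 5 + 372.671ms (1)

note 11 onset = 11/3b = 1366.46ms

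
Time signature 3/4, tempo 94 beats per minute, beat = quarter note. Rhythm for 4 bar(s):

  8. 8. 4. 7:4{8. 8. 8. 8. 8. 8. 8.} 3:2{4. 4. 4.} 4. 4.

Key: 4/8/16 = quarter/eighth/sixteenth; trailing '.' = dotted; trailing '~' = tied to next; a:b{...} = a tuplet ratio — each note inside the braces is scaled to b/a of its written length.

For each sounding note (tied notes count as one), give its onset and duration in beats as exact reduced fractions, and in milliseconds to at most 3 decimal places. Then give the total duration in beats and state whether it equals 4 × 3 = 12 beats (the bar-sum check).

1) 0.0ms=0b +478.723ms=3/4b
2) 478.723ms=3/4b +478.723ms=3/4b
3) 957.447ms=3/2b +957.447ms=3/2b
4) 1914.894ms=3b +273.556ms=3/7b
5) 2188.45ms=24/7b +273.556ms=3/7b
6) 2462.006ms=27/7b +273.556ms=3/7b
7) 2735.562ms=30/7b +273.556ms=3/7b
8) 3009.119ms=33/7b +273.556ms=3/7b
9) 3282.675ms=36/7b +273.556ms=3/7b
10) 3556.231ms=39/7b +273.556ms=3/7b
11) 3829.787ms=6b +638.298ms=1b
12) 4468.085ms=7b +638.298ms=1b
13) 5106.383ms=8b +638.298ms=1b
14) 5744.681ms=9b +957.447ms=3/2b
15) 6702.128ms=21/2b +957.447ms=3/2b
Σ=12b of 12 (94bpm 3/4) — PASS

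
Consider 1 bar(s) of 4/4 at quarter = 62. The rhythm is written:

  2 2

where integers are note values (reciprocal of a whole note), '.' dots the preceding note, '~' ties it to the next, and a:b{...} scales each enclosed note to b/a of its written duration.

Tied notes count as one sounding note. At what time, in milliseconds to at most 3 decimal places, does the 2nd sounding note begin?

note 2 onset = 2b = 1935.484ms

1. 0.0ms @ 0 + 1935.484ms (2)
2. 1935.484ms @ 2 + 1935.484ms (2)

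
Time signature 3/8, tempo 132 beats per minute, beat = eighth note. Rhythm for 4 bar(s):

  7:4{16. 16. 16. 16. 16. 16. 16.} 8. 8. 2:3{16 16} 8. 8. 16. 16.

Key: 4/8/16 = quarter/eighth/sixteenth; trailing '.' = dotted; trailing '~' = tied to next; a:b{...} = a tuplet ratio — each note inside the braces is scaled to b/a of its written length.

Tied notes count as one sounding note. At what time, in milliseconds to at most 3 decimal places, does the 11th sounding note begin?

1. 0.0ms @ 0 + 194.805ms (3/7)
2. 194.805ms @ 3/7 + 194.805ms (3/7)
3. 389.61ms @ 6/7 + 194.805ms (3/7)
4. 584.416ms @ 9/7 + 194.805ms (3/7)
5. 779.221ms @ 12/7 + 194.805ms (3/7)
6. 974.026ms @ 15/7 + 194.805ms (3/7)
7. 1168.831ms @ 18/7 + 194.805ms (3/7)
8. 1363.636ms @ 3 + 681.818ms (3/2)
9. 2045.455ms @ 9/2 + 681.818ms (3/2)
10. 2727.273ms @ 6 + 340.909ms (3/4)
11. 3068.182ms @ 27/4 + 340.909ms (3/4)
12. 3409.091ms @ 15/2 + 681.818ms (3/2)
13. 4090.909ms @ 9 + 681.818ms (3/2)
14. 4772.727ms @ 21/2 + 340.909ms (3/4)
15. 5113.636ms @ 45/4 + 340.909ms (3/4)

note 11 onset = 27/4b = 3068.182ms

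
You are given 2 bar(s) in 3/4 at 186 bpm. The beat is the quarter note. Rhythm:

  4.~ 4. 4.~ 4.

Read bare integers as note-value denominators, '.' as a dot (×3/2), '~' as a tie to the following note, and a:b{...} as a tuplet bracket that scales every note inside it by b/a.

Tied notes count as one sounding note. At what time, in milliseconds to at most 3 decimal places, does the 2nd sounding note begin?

1. 0.0ms @ 0 + 967.742ms (3)
2. 967.742ms @ 3 + 967.742ms (3)

note 2 onset = 3b = 967.742ms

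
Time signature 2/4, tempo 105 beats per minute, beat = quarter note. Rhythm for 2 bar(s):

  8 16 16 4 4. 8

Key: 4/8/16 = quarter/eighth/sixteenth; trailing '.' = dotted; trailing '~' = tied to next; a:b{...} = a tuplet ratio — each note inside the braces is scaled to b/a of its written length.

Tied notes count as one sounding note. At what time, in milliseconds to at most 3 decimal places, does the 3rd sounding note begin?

1. 0.0ms @ 0 + 285.714ms (1/2)
2. 285.714ms @ 1/2 + 142.857ms (1/4)
3. 428.571ms @ 3/4 + 142.857ms (1/4)
4. 571.429ms @ 1 + 571.429ms (1)
5. 1142.857ms @ 2 + 857.143ms (3/2)
6. 2000.0ms @ 7/2 + 285.714ms (1/2)

note 3 onset = 3/4b = 428.571ms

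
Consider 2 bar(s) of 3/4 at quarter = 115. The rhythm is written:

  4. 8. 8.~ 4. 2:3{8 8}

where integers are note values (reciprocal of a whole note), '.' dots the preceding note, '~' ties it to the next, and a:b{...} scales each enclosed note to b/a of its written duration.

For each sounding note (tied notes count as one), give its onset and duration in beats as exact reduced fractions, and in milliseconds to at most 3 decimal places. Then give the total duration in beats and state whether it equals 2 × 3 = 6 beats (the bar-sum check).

1) 0.0ms=0b +782.609ms=3/2b
2) 782.609ms=3/2b +391.304ms=3/4b
3) 1173.913ms=9/4b +1173.913ms=9/4b
4) 2347.826ms=9/2b +391.304ms=3/4b
5) 2739.13ms=21/4b +391.304ms=3/4b
Σ=6b of 6 (115bpm 3/4) — PASS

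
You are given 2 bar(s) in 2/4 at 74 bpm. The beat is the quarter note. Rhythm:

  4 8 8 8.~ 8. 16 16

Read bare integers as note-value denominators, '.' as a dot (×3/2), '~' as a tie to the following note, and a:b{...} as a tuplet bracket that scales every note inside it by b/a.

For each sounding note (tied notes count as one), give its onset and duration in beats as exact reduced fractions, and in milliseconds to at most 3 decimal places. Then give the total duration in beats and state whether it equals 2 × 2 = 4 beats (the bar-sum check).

1) 0.0ms=0b +810.811ms=1b
2) 810.811ms=1b +405.405ms=1/2b
3) 1216.216ms=3/2b +405.405ms=1/2b
4) 1621.622ms=2b +1216.216ms=3/2b
5) 2837.838ms=7/2b +202.703ms=1/4b
6) 3040.541ms=15/4b +202.703ms=1/4b
Σ=4b of 4 (74bpm 2/4) — PASS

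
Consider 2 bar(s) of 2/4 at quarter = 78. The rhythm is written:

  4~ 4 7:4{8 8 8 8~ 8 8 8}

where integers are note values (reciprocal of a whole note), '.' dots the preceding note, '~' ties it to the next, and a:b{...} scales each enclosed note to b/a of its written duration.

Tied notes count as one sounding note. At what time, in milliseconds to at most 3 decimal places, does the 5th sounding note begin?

1. 0.0ms @ 0 + 1538.462ms (2)
2. 1538.462ms @ 2 + 219.78ms (2/7)
3. 1758.242ms @ 16/7 + 219.78ms (2/7)
4. 1978.022ms @ 18/7 + 219.78ms (2/7)
5. 2197.802ms @ 20/7 + 439.56ms (4/7)
6. 2637.363ms @ 24/7 + 219.78ms (2/7)
7. 2857.143ms @ 26/7 + 219.78ms (2/7)

note 5 onset = 20/7b = 2197.802ms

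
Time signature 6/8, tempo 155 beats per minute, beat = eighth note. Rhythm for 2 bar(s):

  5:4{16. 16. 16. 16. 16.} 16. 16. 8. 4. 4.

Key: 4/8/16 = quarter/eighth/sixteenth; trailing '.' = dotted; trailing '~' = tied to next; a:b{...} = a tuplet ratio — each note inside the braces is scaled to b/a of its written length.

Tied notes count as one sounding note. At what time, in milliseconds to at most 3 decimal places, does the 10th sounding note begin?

note 10 onset = 9b = 3483.871ms

1. 0.0ms @ 0 + 232.258ms (3/5)
2. 232.258ms @ 3/5 + 232.258ms (3/5)
3. 464.516ms @ 6/5 + 232.258ms (3/5)
4. 696.774ms @ 9/5 + 232.258ms (3/5)
5. 929.032ms @ 12/5 + 232.258ms (3/5)
6. 1161.29ms @ 3 + 290.323ms (3/4)
7. 1451.613ms @ 15/4 + 290.323ms (3/4)
8. 1741.935ms @ 9/2 + 580.645ms (3/2)
9. 2322.581ms @ 6 + 1161.29ms (3)
10. 3483.871ms @ 9 + 1161.29ms (3)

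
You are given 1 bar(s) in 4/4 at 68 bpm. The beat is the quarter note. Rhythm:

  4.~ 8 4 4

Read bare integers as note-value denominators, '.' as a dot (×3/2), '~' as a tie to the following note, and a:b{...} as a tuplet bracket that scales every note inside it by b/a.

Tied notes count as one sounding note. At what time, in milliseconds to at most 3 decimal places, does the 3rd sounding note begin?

1. 0.0ms @ 0 + 1764.706ms (2)
2. 1764.706ms @ 2 + 882.353ms (1)
3. 2647.059ms @ 3 + 882.353ms (1)

note 3 onset = 3b = 2647.059ms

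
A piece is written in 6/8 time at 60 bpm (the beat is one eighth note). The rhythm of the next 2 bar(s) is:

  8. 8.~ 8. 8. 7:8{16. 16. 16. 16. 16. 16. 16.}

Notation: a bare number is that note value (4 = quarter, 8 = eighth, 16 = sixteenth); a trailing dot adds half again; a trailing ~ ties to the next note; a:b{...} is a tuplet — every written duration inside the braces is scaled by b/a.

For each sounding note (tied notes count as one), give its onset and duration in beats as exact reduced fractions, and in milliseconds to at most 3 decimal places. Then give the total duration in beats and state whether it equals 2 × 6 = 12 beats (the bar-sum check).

1) 0.0ms=0b +1500.0ms=3/2b
2) 1500.0ms=3/2b +3000.0ms=3b
3) 4500.0ms=9/2b +1500.0ms=3/2b
4) 6000.0ms=6b +857.143ms=6/7b
5) 6857.143ms=48/7b +857.143ms=6/7b
6) 7714.286ms=54/7b +857.143ms=6/7b
7) 8571.429ms=60/7b +857.143ms=6/7b
8) 9428.571ms=66/7b +857.143ms=6/7b
9) 10285.714ms=72/7b +857.143ms=6/7b
10) 11142.857ms=78/7b +857.143ms=6/7b
Σ=12b of 12 (60bpm 6/8) — PASS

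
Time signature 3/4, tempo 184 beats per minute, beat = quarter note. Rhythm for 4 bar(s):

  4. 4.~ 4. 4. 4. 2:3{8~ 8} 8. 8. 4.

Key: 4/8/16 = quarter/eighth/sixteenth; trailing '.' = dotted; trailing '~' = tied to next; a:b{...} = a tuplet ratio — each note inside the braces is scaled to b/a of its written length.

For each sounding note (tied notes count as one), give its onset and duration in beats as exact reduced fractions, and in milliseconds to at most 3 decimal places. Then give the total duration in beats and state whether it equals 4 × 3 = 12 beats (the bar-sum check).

1) 0.0ms=0b +489.13ms=3/2b
2) 489.13ms=3/2b +978.261ms=3b
3) 1467.391ms=9/2b +489.13ms=3/2b
4) 1956.522ms=6b +489.13ms=3/2b
5) 2445.652ms=15/2b +489.13ms=3/2b
6) 2934.783ms=9b +244.565ms=3/4b
7) 3179.348ms=39/4b +244.565ms=3/4b
8) 3423.913ms=21/2b +489.13ms=3/2b
Σ=12b of 12 (184bpm 3/4) — PASS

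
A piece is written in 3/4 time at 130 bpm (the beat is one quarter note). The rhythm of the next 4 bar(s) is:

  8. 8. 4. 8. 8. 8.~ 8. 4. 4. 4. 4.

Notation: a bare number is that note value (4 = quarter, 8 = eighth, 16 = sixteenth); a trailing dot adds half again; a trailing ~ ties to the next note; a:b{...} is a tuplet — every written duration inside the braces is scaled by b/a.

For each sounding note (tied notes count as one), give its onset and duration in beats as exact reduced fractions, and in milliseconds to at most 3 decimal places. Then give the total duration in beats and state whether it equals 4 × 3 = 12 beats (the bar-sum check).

1) 0.0ms=0b +346.154ms=3/4b
2) 346.154ms=3/4b +346.154ms=3/4b
3) 692.308ms=3/2b +692.308ms=3/2b
4) 1384.615ms=3b +346.154ms=3/4b
5) 1730.769ms=15/4b +346.154ms=3/4b
6) 2076.923ms=9/2b +692.308ms=3/2b
7) 2769.231ms=6b +692.308ms=3/2b
8) 3461.538ms=15/2b +692.308ms=3/2b
9) 4153.846ms=9b +692.308ms=3/2b
10) 4846.154ms=21/2b +692.308ms=3/2b
Σ=12b of 12 (130bpm 3/4) — PASS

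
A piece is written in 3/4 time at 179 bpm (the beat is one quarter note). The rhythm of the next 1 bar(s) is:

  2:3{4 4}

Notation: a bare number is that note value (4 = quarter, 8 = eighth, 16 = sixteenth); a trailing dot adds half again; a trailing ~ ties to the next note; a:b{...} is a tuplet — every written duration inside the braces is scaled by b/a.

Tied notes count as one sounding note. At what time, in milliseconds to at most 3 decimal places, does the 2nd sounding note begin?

1. 0.0ms @ 0 + 502.793ms (3/2)
2. 502.793ms @ 3/2 + 502.793ms (3/2)

note 2 onset = 3/2b = 502.793ms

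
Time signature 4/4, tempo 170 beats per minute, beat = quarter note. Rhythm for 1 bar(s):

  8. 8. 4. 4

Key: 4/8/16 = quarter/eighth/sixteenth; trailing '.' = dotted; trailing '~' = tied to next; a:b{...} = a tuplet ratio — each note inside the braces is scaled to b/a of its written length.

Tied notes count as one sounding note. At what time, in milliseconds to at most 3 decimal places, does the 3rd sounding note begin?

1. 0.0ms @ 0 + 264.706ms (3/4)
2. 264.706ms @ 3/4 + 264.706ms (3/4)
3. 529.412ms @ 3/2 + 529.412ms (3/2)
4. 1058.824ms @ 3 + 352.941ms (1)

note 3 onset = 3/2b = 529.412ms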